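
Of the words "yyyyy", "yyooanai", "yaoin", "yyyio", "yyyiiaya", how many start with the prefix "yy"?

4

Walk to "yy"; the words in its subtree are exactly those with that prefix.
Words under "yy": yyooanai, yyyiiaya, yyyio, yyyyy
Count: 4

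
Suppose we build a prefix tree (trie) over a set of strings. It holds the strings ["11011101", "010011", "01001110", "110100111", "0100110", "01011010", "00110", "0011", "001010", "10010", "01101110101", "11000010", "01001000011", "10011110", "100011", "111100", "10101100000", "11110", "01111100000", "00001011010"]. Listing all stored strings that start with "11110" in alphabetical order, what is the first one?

11110

Words with prefix "11110", in lexicographic order: "11110", "111100"
Position 1: 11110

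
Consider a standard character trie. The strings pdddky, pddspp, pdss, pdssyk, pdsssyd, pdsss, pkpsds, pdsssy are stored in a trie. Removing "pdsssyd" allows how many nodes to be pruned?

1

Walk "pdsssyd" from the leaf back toward the root, removing each node that no remaining word uses.
The suffix "d" (1 node) is used only by "pdsssyd"; "pdsssy" is itself a stored word, so pruning stops there.
Nodes removed: 1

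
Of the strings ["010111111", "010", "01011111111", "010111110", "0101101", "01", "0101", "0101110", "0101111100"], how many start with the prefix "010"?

Traverse to the node for "010", then collect every word in that subtree.
Words under "010": 010, 0101, 0101101, 0101110, 010111110, 0101111100, 010111111, 01011111111
Count: 8

8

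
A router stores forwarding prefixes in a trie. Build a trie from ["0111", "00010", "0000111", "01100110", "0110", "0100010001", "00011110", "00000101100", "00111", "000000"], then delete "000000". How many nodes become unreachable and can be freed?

After clearing the end-marker at "000000", prune upward until reaching a node still needed by another word.
The suffix "0" (1 node) is used only by "000000"; the node for "00000" still has the child "1", so pruning stops there.
Nodes removed: 1

1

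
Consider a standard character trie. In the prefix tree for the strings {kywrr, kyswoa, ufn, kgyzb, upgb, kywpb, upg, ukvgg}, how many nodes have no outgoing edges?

A leaf is a node with no children — equivalently, the end of a word that is not a proper prefix of any other stored word.
Those words: "kgyzb", "kyswoa", "kywpb", "kywrr", "ufn", "ukvgg", "upgb"
Leaf count: 7

7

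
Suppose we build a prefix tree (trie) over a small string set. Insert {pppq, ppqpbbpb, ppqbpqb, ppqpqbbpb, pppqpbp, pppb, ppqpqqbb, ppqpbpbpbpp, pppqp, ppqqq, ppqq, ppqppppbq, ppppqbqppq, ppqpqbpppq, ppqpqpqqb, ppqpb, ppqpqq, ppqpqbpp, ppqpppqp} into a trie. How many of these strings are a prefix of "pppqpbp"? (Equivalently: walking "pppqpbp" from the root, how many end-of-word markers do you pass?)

Check each prefix of "pppqpbp" against the stored set — each match is an end-marker on the path.
Prefixes of the query that are stored words: "pppq", "pppqp", "pppqpbp"
Count: 3

3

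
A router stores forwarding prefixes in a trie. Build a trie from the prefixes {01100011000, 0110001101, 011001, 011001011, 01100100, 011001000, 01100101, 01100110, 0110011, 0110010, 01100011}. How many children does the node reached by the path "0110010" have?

2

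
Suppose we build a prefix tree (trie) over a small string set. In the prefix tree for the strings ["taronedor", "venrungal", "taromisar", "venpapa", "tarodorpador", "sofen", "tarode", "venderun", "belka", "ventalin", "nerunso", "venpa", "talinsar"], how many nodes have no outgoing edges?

12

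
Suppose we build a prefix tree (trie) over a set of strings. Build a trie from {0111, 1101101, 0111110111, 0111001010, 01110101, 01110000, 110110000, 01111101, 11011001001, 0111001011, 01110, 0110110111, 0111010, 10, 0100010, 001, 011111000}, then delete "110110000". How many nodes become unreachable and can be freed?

2

After clearing the end-marker at "110110000", prune upward until reaching a node still needed by another word.
The suffix "00" (2 nodes) is used only by "110110000"; the node for "1101100" still has the child "1", so pruning stops there.
Nodes removed: 2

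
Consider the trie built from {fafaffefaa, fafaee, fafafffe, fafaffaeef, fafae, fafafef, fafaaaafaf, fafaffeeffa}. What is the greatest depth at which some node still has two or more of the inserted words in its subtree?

Look for the deepest trie node that still has at least two words in its subtree.
"fafaffeeffa" and "fafaffefaa" agree on "fafaffe" (7 characters) before diverging; nothing deeper is shared.
Longest shared-prefix length: 7

7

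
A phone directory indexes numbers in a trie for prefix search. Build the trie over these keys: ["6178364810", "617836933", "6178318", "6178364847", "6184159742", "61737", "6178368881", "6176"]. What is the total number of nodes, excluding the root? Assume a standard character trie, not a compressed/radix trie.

32

Trie structure (* marks end of a word):
(root)
└─ 6
   └─ 1
      ├─ 7
      │  ├─ 3
      │  │  └─ 7 *
      │  ├─ 6 *
      │  └─ 8
      │     └─ 3
      │        ├─ 1
      │        │  └─ 8 *
      │        └─ 6
      │           ├─ 4
      │           │  └─ 8
      │           │     ├─ 1
      │           │     │  └─ 0 *
      │           │     └─ 4
      │           │        └─ 7 *
      │           ├─ 8
      │           │  └─ 8
      │           │     └─ 8
      │           │        └─ 1 *
      │           └─ 9
      │              └─ 3
      │                 └─ 3 *
      └─ 8
         └─ 4
            └─ 1
               └─ 5
                  └─ 9
                     └─ 7
                        └─ 4
                           └─ 2 *
Counting every labelled node above: 32.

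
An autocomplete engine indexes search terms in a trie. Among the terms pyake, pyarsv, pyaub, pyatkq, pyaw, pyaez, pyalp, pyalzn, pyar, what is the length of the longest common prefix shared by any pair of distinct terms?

4

Look for the deepest trie node that still has at least two words in its subtree.
e.g. "pyalp" and "pyalzn" share the prefix "pyal" of length 4; no pair shares a longer one.
Longest shared-prefix length: 4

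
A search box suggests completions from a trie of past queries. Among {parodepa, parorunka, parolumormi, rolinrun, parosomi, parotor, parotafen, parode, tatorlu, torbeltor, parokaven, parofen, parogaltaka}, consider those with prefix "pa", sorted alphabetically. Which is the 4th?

Filter for "pa…" and sort: "parode", "parodepa", "parofen", "parogaltaka", "parokaven", "parolumormi", "parorunka", "parosomi", "parotafen", "parotor"
The 4th is parogaltaka.

parogaltaka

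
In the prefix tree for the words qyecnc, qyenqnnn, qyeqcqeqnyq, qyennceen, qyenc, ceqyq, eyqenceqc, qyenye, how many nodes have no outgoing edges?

A leaf is a node with no children — equivalently, the end of a word that is not a proper prefix of any other stored word.
Those words: "ceqyq", "eyqenceqc", "qyecnc", "qyenc", "qyennceen", "qyenqnnn", "qyenye", "qyeqcqeqnyq"
Leaf count: 8

8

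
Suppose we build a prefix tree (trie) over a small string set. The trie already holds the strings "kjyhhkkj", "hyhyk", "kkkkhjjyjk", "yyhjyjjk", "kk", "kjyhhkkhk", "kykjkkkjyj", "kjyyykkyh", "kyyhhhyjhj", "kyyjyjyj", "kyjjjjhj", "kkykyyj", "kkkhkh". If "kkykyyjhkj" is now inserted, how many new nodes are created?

3

"kkykyyj" is already a path in the trie; the remaining "hkj" must be added.
So 10 − 7 = 3 new nodes.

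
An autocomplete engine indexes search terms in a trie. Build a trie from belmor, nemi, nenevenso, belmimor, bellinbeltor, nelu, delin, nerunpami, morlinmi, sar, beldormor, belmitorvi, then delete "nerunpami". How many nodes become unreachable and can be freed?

Walk "nerunpami" from the leaf back toward the root, removing each node that no remaining word uses.
The suffix "runpami" (7 nodes) is used only by "nerunpami"; the node for "ne" still has the child "m", so pruning stops there.
Nodes removed: 7

7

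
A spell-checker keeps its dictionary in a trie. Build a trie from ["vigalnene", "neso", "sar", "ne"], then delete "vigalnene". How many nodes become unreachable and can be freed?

After clearing the end-marker at "vigalnene", prune upward until reaching a node still needed by another word.
No other word shares any prefix with "vigalnene", so all 9 of its nodes go.
Nodes removed: 9

9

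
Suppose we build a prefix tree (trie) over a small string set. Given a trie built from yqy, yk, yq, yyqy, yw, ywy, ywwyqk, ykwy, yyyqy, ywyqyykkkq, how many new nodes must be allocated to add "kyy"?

"kyy" shares no prefix with any stored word, so all 3 characters open new nodes.
3 − 0 = 3 new nodes.

3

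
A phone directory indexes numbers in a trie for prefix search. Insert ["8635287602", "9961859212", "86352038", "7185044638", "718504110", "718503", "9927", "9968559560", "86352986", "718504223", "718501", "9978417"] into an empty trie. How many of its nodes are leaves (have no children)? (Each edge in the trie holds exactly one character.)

12

Leaves are exactly the stored words that no other stored word extends.
Those words: "718501", "718503", "718504110", "718504223", "7185044638", "86352038", "8635287602", "86352986", "9927", "9961859212", "9968559560", "9978417"
Leaf count: 12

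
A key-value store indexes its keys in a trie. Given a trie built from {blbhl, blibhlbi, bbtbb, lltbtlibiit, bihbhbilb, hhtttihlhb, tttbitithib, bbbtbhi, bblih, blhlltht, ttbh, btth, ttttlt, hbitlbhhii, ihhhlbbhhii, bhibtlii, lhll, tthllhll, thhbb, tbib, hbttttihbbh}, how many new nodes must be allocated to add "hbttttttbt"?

Walking "hbttttttbt" from the root, the first 6 characters ("hbtttt") follow existing edges; "t" is the first miss.
New nodes needed: |"hbttttttbt"| − 6 = 10 − 6 = 4.

4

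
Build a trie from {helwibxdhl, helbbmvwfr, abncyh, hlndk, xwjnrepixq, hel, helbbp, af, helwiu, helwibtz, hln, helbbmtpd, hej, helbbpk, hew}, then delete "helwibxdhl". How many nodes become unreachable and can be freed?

4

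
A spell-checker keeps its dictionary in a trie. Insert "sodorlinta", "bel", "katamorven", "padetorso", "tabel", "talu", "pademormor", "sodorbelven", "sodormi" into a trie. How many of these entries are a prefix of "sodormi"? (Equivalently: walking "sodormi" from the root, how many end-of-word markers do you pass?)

1

Check each prefix of "sodormi" against the stored set — each match is an end-marker on the path.
Prefixes of the query that are stored words: "sodormi"
Count: 1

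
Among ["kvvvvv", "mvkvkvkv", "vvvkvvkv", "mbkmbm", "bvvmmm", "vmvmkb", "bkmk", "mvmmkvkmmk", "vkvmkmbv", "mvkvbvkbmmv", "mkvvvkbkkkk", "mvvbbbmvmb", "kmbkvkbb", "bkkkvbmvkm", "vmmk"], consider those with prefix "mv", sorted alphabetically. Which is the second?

mvkvkvkv

DFS of the "mv" subtree visits, in order: "mvkvbvkbmmv", "mvkvkvkv", "mvmmkvkmmk", "mvvbbbmvmb"
The 2nd is mvkvkvkv.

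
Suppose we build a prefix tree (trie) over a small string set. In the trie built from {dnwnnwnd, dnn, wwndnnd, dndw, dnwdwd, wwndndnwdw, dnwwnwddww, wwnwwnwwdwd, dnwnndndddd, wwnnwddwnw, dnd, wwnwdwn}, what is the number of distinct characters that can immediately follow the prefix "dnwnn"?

Walk "dnwnn" from the root, arriving at one node.
Distinct next characters after "dnwnn": d, w.
That node has 2 child edges.

2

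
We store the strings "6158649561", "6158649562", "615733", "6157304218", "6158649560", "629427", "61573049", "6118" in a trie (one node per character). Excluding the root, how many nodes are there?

28

Insert word by word; a character creates a node only if that edge doesn't already exist:
  "6158649561" → 10 new (6, 1, 5, 8, 6, 4, 9, 5, 6, 1)
  "6158649562" → prefix "615864956" already present; 1 new (2)
  "615733" → prefix "615" already present; 3 new (7, 3, 3)
  "6157304218" → prefix "61573" already present; 5 new (0, 4, 2, 1, 8)
  "6158649560" → prefix "615864956" already present; 1 new (0)
  "629427" → prefix "6" already present; 5 new (2, 9, 4, 2, 7)
  "61573049" → prefix "6157304" already present; 1 new (9)
  "6118" → prefix "61" already present; 2 new (1, 8)
Total nodes = 10 + 1 + 3 + 5 + 1 + 5 + 1 + 2 = 28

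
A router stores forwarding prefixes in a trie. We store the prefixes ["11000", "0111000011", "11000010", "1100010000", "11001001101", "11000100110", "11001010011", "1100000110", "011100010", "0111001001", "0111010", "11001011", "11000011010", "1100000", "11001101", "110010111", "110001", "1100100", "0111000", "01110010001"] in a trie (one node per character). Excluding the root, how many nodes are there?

Trace insertions, counting only characters that open a new branch:
  "11000" → 5 new (1, 1, 0, 0, 0)
  "0111000011" → 10 new (0, 1, 1, 1, 0, 0, 0, 0, 1, 1)
  "11000010" → prefix "11000" already present; 3 new (0, 1, 0)
  "1100010000" → prefix "11000" already present; 5 new (1, 0, 0, 0, 0)
  "11001001101" → prefix "1100" already present; 7 new (1, 0, 0, 1, 1, 0, 1)
  "11000100110" → prefix "11000100" already present; 3 new (1, 1, 0)
  "11001010011" → prefix "110010" already present; 5 new (1, 0, 0, 1, 1)
  "1100000110" → prefix "110000" already present; 4 new (0, 1, 1, 0)
  "011100010" → prefix "0111000" already present; 2 new (1, 0)
  "0111001001" → prefix "011100" already present; 4 new (1, 0, 0, 1)
  "0111010" → prefix "01110" already present; 2 new (1, 0)
  "11001011" → prefix "1100101" already present; 1 new (1)
  "11000011010" → prefix "1100001" already present; 4 new (1, 0, 1, 0)
  "1100000" → prefix "1100000" already present; 0 new (none)
  "11001101" → prefix "11001" already present; 3 new (1, 0, 1)
  "110010111" → prefix "11001011" already present; 1 new (1)
  "110001" → prefix "110001" already present; 0 new (none)
  "1100100" → prefix "1100100" already present; 0 new (none)
  "0111000" → prefix "0111000" already present; 0 new (none)
  "01110010001" → prefix "011100100" already present; 2 new (0, 1)
Total nodes = 5 + 10 + 3 + 5 + 7 + 3 + 5 + 4 + 2 + 4 + 2 + 1 + 4 + 0 + 3 + 1 + 0 + 0 + 0 + 2 = 61

61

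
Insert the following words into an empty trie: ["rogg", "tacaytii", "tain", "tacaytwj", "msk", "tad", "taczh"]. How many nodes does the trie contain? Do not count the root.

Insert word by word; a character creates a node only if that edge doesn't already exist:
  "rogg" → 4 new (r, o, g, g)
  "tacaytii" → 8 new (t, a, c, a, y, t, i, i)
  "tain" → prefix "ta" already present; 2 new (i, n)
  "tacaytwj" → prefix "tacayt" already present; 2 new (w, j)
  "msk" → 3 new (m, s, k)
  "tad" → prefix "ta" already present; 1 new (d)
  "taczh" → prefix "tac" already present; 2 new (z, h)
Total nodes = 4 + 8 + 2 + 2 + 3 + 1 + 2 = 22

22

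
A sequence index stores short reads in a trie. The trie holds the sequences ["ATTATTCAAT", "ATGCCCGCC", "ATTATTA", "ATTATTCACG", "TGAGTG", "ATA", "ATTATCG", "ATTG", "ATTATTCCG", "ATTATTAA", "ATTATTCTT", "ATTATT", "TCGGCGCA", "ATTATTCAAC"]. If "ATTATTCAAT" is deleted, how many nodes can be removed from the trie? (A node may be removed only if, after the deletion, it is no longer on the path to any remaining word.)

Walk "ATTATTCAAT" from the leaf back toward the root, removing each node that no remaining word uses.
The suffix "T" (1 node) is used only by "ATTATTCAAT"; the node for "ATTATTCAA" still has the child "C", so pruning stops there.
Nodes removed: 1

1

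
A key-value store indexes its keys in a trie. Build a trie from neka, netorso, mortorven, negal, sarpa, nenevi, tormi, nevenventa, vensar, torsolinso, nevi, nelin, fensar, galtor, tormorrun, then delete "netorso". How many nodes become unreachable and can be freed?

5

Walk "netorso" from the leaf back toward the root, removing each node that no remaining word uses.
The suffix "torso" (5 nodes) is used only by "netorso"; the node for "ne" still has the child "k", so pruning stops there.
Nodes removed: 5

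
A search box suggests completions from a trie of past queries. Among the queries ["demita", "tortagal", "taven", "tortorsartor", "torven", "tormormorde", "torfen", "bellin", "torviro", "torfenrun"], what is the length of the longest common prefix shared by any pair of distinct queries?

The deepest shared node is where two words last agree before diverging.
"torfen" and "torfenrun" agree on "torfen" (6 characters) before diverging; nothing deeper is shared.
Longest shared-prefix length: 6

6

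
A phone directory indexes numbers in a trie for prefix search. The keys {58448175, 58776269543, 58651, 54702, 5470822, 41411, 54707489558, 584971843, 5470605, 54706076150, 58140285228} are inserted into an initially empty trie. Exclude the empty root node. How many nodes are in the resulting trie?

62

Count nodes per top-level branch (shared prefixes stored once):
  '4'-branch (41411): 5 nodes
  '5'-branch (54702, 5470605, 54706076150, 54707489558, 5470822, 58140285228, 58448175, 584971843, 58651, 58776269543): 57 nodes
Sum: 62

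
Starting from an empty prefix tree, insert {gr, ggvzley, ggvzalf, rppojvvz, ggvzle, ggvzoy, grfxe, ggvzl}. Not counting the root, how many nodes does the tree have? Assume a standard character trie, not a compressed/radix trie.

24

Trace insertions, counting only characters that open a new branch:
  "gr" → 2 new (g, r)
  "ggvzley" → prefix "g" already present; 6 new (g, v, z, l, e, y)
  "ggvzalf" → prefix "ggvz" already present; 3 new (a, l, f)
  "rppojvvz" → 8 new (r, p, p, o, j, v, v, z)
  "ggvzle" → prefix "ggvzle" already present; 0 new (none)
  "ggvzoy" → prefix "ggvz" already present; 2 new (o, y)
  "grfxe" → prefix "gr" already present; 3 new (f, x, e)
  "ggvzl" → prefix "ggvzl" already present; 0 new (none)
Total nodes = 2 + 6 + 3 + 8 + 0 + 2 + 3 + 0 = 24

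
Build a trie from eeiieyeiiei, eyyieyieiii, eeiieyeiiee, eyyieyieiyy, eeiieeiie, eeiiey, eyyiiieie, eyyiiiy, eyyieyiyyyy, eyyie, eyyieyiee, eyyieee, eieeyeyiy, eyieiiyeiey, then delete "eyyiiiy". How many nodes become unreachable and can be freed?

Walk "eyyiiiy" from the leaf back toward the root, removing each node that no remaining word uses.
The suffix "y" (1 node) is used only by "eyyiiiy"; the node for "eyyiii" still has the child "e", so pruning stops there.
Nodes removed: 1

1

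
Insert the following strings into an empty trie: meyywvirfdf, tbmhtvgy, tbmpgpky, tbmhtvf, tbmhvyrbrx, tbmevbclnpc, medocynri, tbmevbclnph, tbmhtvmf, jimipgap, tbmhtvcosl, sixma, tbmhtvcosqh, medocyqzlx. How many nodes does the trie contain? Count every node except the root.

72

Trace insertions, counting only characters that open a new branch:
  "meyywvirfdf" → 11 new (m, e, y, y, w, v, i, r, f, d, f)
  "tbmhtvgy" → 8 new (t, b, m, h, t, v, g, y)
  "tbmpgpky" → prefix "tbm" already present; 5 new (p, g, p, k, y)
  "tbmhtvf" → prefix "tbmhtv" already present; 1 new (f)
  "tbmhvyrbrx" → prefix "tbmh" already present; 6 new (v, y, r, b, r, x)
  "tbmevbclnpc" → prefix "tbm" already present; 8 new (e, v, b, c, l, n, p, c)
  "medocynri" → prefix "me" already present; 7 new (d, o, c, y, n, r, i)
  "tbmevbclnph" → prefix "tbmevbclnp" already present; 1 new (h)
  "tbmhtvmf" → prefix "tbmhtv" already present; 2 new (m, f)
  "jimipgap" → 8 new (j, i, m, i, p, g, a, p)
  "tbmhtvcosl" → prefix "tbmhtv" already present; 4 new (c, o, s, l)
  "sixma" → 5 new (s, i, x, m, a)
  "tbmhtvcosqh" → prefix "tbmhtvcos" already present; 2 new (q, h)
  "medocyqzlx" → prefix "medocy" already present; 4 new (q, z, l, x)
Total nodes = 11 + 8 + 5 + 1 + 6 + 8 + 7 + 1 + 2 + 8 + 4 + 5 + 2 + 4 = 72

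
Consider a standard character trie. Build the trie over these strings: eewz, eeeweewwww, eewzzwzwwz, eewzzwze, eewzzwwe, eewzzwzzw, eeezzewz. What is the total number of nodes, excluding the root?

Insert word by word; a character creates a node only if that edge doesn't already exist:
  "eewz" → 4 new (e, e, w, z)
  "eeeweewwww" → prefix "ee" already present; 8 new (e, w, e, e, w, w, w, w)
  "eewzzwzwwz" → prefix "eewz" already present; 6 new (z, w, z, w, w, z)
  "eewzzwze" → prefix "eewzzwz" already present; 1 new (e)
  "eewzzwwe" → prefix "eewzzw" already present; 2 new (w, e)
  "eewzzwzzw" → prefix "eewzzwz" already present; 2 new (z, w)
  "eeezzewz" → prefix "eee" already present; 5 new (z, z, e, w, z)
Total nodes = 4 + 8 + 6 + 1 + 2 + 2 + 5 = 28

28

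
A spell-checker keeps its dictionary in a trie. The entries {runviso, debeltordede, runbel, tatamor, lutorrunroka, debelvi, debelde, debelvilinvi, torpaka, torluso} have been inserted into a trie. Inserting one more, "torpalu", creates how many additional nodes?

The longest prefix of "torpalu" already in the trie is "torpa" (length 5).
Each of the 2 remaining characters creates one node.

2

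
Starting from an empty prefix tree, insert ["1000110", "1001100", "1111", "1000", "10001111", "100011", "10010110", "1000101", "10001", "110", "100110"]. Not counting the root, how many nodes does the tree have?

23

For each word, the new-node count is its length minus the longest prefix already in the trie:
  "1000110" → 7 new (1, 0, 0, 0, 1, 1, 0)
  "1001100" → prefix "100" already present; 4 new (1, 1, 0, 0)
  "1111" → prefix "1" already present; 3 new (1, 1, 1)
  "1000" → prefix "1000" already present; 0 new (none)
  "10001111" → prefix "100011" already present; 2 new (1, 1)
  "100011" → prefix "100011" already present; 0 new (none)
  "10010110" → prefix "1001" already present; 4 new (0, 1, 1, 0)
  "1000101" → prefix "10001" already present; 2 new (0, 1)
  "10001" → prefix "10001" already present; 0 new (none)
  "110" → prefix "11" already present; 1 new (0)
  "100110" → prefix "100110" already present; 0 new (none)
Total nodes = 7 + 4 + 3 + 0 + 2 + 0 + 4 + 2 + 0 + 1 + 0 = 23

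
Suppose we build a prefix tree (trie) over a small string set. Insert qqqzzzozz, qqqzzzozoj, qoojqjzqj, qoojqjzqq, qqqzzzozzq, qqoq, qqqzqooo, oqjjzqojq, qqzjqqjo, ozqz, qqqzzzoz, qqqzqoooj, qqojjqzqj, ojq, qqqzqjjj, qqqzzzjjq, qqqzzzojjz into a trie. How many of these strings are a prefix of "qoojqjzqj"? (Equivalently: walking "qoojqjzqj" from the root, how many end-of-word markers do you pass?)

Walk "qoojqjzqj" from the root; an end-of-word marker is hit whenever a stored word is a prefix of "qoojqjzqj".
Prefixes of the query that are stored words: "qoojqjzqj"
Count: 1

1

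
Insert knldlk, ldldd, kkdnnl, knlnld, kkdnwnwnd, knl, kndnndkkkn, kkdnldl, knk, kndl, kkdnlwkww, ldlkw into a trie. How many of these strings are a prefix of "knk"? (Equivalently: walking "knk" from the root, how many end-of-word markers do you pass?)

Check each prefix of "knk" against the stored set — each match is an end-marker on the path.
Prefixes of the query that are stored words: "knk"
Count: 1

1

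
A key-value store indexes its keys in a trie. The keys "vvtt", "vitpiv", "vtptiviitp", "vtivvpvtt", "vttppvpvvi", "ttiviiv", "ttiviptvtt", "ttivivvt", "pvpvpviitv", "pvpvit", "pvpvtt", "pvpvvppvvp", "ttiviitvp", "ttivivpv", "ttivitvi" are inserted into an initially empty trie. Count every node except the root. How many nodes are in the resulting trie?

76

For each word, the new-node count is its length minus the longest prefix already in the trie:
  "vvtt" → 4 new (v, v, t, t)
  "vitpiv" → prefix "v" already present; 5 new (i, t, p, i, v)
  "vtptiviitp" → prefix "v" already present; 9 new (t, p, t, i, v, i, i, t, p)
  "vtivvpvtt" → prefix "vt" already present; 7 new (i, v, v, p, v, t, t)
  "vttppvpvvi" → prefix "vt" already present; 8 new (t, p, p, v, p, v, v, i)
  "ttiviiv" → 7 new (t, t, i, v, i, i, v)
  "ttiviptvtt" → prefix "ttivi" already present; 5 new (p, t, v, t, t)
  "ttivivvt" → prefix "ttivi" already present; 3 new (v, v, t)
  "pvpvpviitv" → 10 new (p, v, p, v, p, v, i, i, t, v)
  "pvpvit" → prefix "pvpv" already present; 2 new (i, t)
  "pvpvtt" → prefix "pvpv" already present; 2 new (t, t)
  "pvpvvppvvp" → prefix "pvpv" already present; 6 new (v, p, p, v, v, p)
  "ttiviitvp" → prefix "ttivii" already present; 3 new (t, v, p)
  "ttivivpv" → prefix "ttiviv" already present; 2 new (p, v)
  "ttivitvi" → prefix "ttivi" already present; 3 new (t, v, i)
Total nodes = 4 + 5 + 9 + 7 + 8 + 7 + 5 + 3 + 10 + 2 + 2 + 6 + 3 + 2 + 3 = 76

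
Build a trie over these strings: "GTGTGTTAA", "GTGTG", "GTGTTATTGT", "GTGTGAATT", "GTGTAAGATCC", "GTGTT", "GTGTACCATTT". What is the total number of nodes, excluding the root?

Insert word by word; a character creates a node only if that edge doesn't already exist:
  "GTGTGTTAA" → 9 new (G, T, G, T, G, T, T, A, A)
  "GTGTG" → prefix "GTGTG" already present; 0 new (none)
  "GTGTTATTGT" → prefix "GTGT" already present; 6 new (T, A, T, T, G, T)
  "GTGTGAATT" → prefix "GTGTG" already present; 4 new (A, A, T, T)
  "GTGTAAGATCC" → prefix "GTGT" already present; 7 new (A, A, G, A, T, C, C)
  "GTGTT" → prefix "GTGTT" already present; 0 new (none)
  "GTGTACCATTT" → prefix "GTGTA" already present; 6 new (C, C, A, T, T, T)
Total nodes = 9 + 0 + 6 + 4 + 7 + 0 + 6 = 32

32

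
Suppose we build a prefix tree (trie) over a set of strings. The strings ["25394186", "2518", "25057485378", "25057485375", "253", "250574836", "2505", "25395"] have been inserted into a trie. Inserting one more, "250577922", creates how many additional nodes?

Walking "250577922" from the root, the first 5 characters ("25057") follow existing edges; "7" is the first miss.
New nodes needed: |"250577922"| − 5 = 9 − 5 = 4.

4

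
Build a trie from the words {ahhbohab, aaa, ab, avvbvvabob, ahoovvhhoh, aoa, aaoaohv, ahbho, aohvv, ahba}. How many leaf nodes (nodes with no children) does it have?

10

Leaves are exactly the stored words that no other stored word extends.
Those words: "aaa", "aaoaohv", "ab", "ahba", "ahbho", "ahhbohab", "ahoovvhhoh", "aoa", "aohvv", "avvbvvabob"
Leaf count: 10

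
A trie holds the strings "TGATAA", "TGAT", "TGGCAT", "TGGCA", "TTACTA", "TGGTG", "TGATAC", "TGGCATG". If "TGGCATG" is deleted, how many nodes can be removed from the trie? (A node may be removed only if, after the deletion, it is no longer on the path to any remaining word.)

1

A node on "TGGCATG"'s path can go only if nothing else ends at it or branches off below it.
The suffix "G" (1 node) is used only by "TGGCATG"; "TGGCAT" is itself a stored word, so pruning stops there.
Nodes removed: 1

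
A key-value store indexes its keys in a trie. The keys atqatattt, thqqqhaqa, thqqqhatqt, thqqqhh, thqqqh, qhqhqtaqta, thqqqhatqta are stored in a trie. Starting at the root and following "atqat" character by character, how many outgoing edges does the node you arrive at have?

1

Follow the path "atqat" to its node, then look at its outgoing edges.
Characters that immediately follow "atqat" among the stored strings: {a}.
That node has 1 child edge.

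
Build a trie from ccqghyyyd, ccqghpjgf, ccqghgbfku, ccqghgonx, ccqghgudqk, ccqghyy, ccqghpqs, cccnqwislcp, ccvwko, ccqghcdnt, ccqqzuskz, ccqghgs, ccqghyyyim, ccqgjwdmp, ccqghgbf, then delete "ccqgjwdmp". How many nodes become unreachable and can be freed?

5

Walk "ccqgjwdmp" from the leaf back toward the root, removing each node that no remaining word uses.
The suffix "jwdmp" (5 nodes) is used only by "ccqgjwdmp"; the node for "ccqg" still has the child "h", so pruning stops there.
Nodes removed: 5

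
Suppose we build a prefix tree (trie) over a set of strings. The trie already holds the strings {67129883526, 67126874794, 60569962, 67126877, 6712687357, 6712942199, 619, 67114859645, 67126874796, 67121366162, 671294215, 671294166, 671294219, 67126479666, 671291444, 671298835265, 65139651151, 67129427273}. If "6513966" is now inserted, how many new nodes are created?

1

The longest prefix of "6513966" already in the trie is "651396" (length 6).
So 7 − 6 = 1 new nodes.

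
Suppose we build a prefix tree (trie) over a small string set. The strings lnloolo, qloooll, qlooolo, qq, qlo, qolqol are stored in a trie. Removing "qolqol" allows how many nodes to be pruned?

A node on "qolqol"'s path can go only if nothing else ends at it or branches off below it.
The suffix "olqol" (5 nodes) is used only by "qolqol"; the node for "q" still has the child "l", so pruning stops there.
Nodes removed: 5

5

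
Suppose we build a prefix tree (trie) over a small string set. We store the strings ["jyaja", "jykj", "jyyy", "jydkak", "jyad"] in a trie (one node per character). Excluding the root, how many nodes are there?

14

Insert word by word; a character creates a node only if that edge doesn't already exist:
  "jyaja" → 5 new (j, y, a, j, a)
  "jykj" → prefix "jy" already present; 2 new (k, j)
  "jyyy" → prefix "jy" already present; 2 new (y, y)
  "jydkak" → prefix "jy" already present; 4 new (d, k, a, k)
  "jyad" → prefix "jya" already present; 1 new (d)
Total nodes = 5 + 2 + 2 + 4 + 1 = 14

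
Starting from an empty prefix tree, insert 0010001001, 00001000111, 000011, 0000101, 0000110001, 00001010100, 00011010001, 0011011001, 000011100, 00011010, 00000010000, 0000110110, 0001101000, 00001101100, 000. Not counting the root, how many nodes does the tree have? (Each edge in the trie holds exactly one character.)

Insert word by word; a character creates a node only if that edge doesn't already exist:
  "0010001001" → 10 new (0, 0, 1, 0, 0, 0, 1, 0, 0, 1)
  "00001000111" → prefix "00" already present; 9 new (0, 0, 1, 0, 0, 0, 1, 1, 1)
  "000011" → prefix "00001" already present; 1 new (1)
  "0000101" → prefix "000010" already present; 1 new (1)
  "0000110001" → prefix "000011" already present; 4 new (0, 0, 0, 1)
  "00001010100" → prefix "0000101" already present; 4 new (0, 1, 0, 0)
  "00011010001" → prefix "000" already present; 8 new (1, 1, 0, 1, 0, 0, 0, 1)
  "0011011001" → prefix "001" already present; 7 new (1, 0, 1, 1, 0, 0, 1)
  "000011100" → prefix "000011" already present; 3 new (1, 0, 0)
  "00011010" → prefix "00011010" already present; 0 new (none)
  "00000010000" → prefix "0000" already present; 7 new (0, 0, 1, 0, 0, 0, 0)
  "0000110110" → prefix "0000110" already present; 3 new (1, 1, 0)
  "0001101000" → prefix "0001101000" already present; 0 new (none)
  "00001101100" → prefix "0000110110" already present; 1 new (0)
  "000" → prefix "000" already present; 0 new (none)
Total nodes = 10 + 9 + 1 + 1 + 4 + 4 + 8 + 7 + 3 + 0 + 7 + 3 + 0 + 1 + 0 = 58

58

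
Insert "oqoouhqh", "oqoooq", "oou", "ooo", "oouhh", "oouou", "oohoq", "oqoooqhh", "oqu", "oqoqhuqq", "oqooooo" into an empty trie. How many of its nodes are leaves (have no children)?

9

A leaf is a node with no children — equivalently, the end of a word that is not a proper prefix of any other stored word.
Those words: "oohoq", "ooo", "oouhh", "oouou", "oqooooo", "oqoooqhh", "oqoouhqh", "oqoqhuqq", "oqu"
Leaf count: 9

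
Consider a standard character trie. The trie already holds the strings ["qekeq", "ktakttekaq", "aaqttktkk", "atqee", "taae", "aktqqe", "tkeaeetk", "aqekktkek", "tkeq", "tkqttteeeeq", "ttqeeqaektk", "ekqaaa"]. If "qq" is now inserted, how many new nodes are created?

1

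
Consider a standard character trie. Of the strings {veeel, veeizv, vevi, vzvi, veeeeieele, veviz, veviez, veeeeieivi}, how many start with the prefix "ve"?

7

Walk to "ve"; the words in its subtree are exactly those with that prefix.
Matches: "veeeeieele", "veeeeieivi", "veeel", "veeizv", "vevi", "veviez", "veviz"
Count: 7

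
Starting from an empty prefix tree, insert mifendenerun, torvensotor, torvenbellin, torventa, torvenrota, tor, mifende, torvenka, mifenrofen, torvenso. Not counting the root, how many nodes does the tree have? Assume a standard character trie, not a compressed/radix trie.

Count nodes per top-level branch (shared prefixes stored once):
  'm'-branch (mifende, mifendenerun, mifenrofen): 17 nodes
  't'-branch (tor, torvenbellin, torvenka, torvenrota, torvenso, torvensotor, torventa): 25 nodes
Sum: 42

42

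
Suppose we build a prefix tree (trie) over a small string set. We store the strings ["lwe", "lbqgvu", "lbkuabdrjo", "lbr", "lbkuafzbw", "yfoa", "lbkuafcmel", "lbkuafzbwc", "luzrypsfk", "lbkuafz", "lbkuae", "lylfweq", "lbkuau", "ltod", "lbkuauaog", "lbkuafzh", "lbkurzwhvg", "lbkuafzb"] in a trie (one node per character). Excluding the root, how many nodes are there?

For each word, the new-node count is its length minus the longest prefix already in the trie:
  "lwe" → 3 new (l, w, e)
  "lbqgvu" → prefix "l" already present; 5 new (b, q, g, v, u)
  "lbkuabdrjo" → prefix "lb" already present; 8 new (k, u, a, b, d, r, j, o)
  "lbr" → prefix "lb" already present; 1 new (r)
  "lbkuafzbw" → prefix "lbkua" already present; 4 new (f, z, b, w)
  "yfoa" → 4 new (y, f, o, a)
  "lbkuafcmel" → prefix "lbkuaf" already present; 4 new (c, m, e, l)
  "lbkuafzbwc" → prefix "lbkuafzbw" already present; 1 new (c)
  "luzrypsfk" → prefix "l" already present; 8 new (u, z, r, y, p, s, f, k)
  "lbkuafz" → prefix "lbkuafz" already present; 0 new (none)
  "lbkuae" → prefix "lbkua" already present; 1 new (e)
  "lylfweq" → prefix "l" already present; 6 new (y, l, f, w, e, q)
  "lbkuau" → prefix "lbkua" already present; 1 new (u)
  "ltod" → prefix "l" already present; 3 new (t, o, d)
  "lbkuauaog" → prefix "lbkuau" already present; 3 new (a, o, g)
  "lbkuafzh" → prefix "lbkuafz" already present; 1 new (h)
  "lbkurzwhvg" → prefix "lbku" already present; 6 new (r, z, w, h, v, g)
  "lbkuafzb" → prefix "lbkuafzb" already present; 0 new (none)
Total nodes = 3 + 5 + 8 + 1 + 4 + 4 + 4 + 1 + 8 + 0 + 1 + 6 + 1 + 3 + 3 + 1 + 6 + 0 = 59

59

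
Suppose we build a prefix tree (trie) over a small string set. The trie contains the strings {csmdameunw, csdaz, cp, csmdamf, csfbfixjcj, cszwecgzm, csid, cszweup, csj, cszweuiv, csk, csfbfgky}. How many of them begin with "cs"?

11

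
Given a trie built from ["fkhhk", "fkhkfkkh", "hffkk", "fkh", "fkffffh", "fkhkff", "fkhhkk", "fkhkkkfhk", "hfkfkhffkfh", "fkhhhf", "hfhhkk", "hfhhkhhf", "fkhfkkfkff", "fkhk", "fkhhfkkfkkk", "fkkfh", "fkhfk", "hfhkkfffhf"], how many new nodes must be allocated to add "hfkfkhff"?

0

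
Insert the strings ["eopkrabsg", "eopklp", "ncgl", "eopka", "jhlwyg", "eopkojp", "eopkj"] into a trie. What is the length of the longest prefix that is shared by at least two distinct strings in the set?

4

The deepest shared node is where two words last agree before diverging.
e.g. "eopka" and "eopkj" share the prefix "eopk" of length 4; no pair shares a longer one.
Longest shared-prefix length: 4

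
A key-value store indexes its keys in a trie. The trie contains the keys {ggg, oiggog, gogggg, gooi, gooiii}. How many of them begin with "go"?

Walk to "go"; the words in its subtree are exactly those with that prefix.
Words under "go": gogggg, gooi, gooiii
Count: 3

3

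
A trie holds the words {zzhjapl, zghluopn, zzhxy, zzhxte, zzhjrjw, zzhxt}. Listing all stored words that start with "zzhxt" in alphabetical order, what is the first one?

zzhxt

Filter for "zzhxt…" and sort: "zzhxt", "zzhxte"
Position 1: zzhxt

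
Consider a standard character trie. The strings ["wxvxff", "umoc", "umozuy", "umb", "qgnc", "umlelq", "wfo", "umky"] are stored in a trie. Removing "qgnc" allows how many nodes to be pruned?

A node on "qgnc"'s path can go only if nothing else ends at it or branches off below it.
No other word shares any prefix with "qgnc", so all 4 of its nodes go.
Nodes removed: 4

4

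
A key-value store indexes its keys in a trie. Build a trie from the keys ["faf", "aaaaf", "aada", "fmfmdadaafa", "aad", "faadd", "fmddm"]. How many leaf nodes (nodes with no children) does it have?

6

A leaf is a node with no children — equivalently, the end of a word that is not a proper prefix of any other stored word.
Those words: "aaaaf", "aada", "faadd", "faf", "fmddm", "fmfmdadaafa"
Leaf count: 6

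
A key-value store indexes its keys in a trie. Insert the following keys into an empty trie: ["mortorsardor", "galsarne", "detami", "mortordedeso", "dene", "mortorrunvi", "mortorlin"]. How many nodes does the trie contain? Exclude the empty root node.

Insert word by word; a character creates a node only if that edge doesn't already exist:
  "mortorsardor" → 12 new (m, o, r, t, o, r, s, a, r, d, o, r)
  "galsarne" → 8 new (g, a, l, s, a, r, n, e)
  "detami" → 6 new (d, e, t, a, m, i)
  "mortordedeso" → prefix "mortor" already present; 6 new (d, e, d, e, s, o)
  "dene" → prefix "de" already present; 2 new (n, e)
  "mortorrunvi" → prefix "mortor" already present; 5 new (r, u, n, v, i)
  "mortorlin" → prefix "mortor" already present; 3 new (l, i, n)
Total nodes = 12 + 8 + 6 + 6 + 2 + 5 + 3 = 42

42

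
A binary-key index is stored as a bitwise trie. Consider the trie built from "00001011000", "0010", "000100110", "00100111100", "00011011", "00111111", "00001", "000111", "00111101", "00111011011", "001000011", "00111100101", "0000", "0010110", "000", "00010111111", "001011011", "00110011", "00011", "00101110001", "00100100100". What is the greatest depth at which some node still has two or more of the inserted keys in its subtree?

The deepest shared node is where two words last agree before diverging.
e.g. "0010110" and "001011011" share the prefix "0010110" of length 7; no pair shares a longer one.
Longest shared-prefix length: 7

7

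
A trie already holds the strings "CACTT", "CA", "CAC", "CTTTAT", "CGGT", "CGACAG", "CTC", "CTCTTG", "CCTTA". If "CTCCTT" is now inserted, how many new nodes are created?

The longest prefix of "CTCCTT" already in the trie is "CTC" (length 3).
So 6 − 3 = 3 new nodes.

3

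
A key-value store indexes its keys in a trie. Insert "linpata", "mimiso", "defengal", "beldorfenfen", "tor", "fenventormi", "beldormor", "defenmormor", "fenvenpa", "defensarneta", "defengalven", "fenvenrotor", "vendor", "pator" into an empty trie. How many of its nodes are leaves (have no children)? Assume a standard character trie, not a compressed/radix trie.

A leaf is a node with no children — equivalently, the end of a word that is not a proper prefix of any other stored word.
Those words: "beldorfenfen", "beldormor", "defengalven", "defenmormor", "defensarneta", "fenvenpa", "fenvenrotor", "fenventormi", "linpata", "mimiso", "pator", "tor", "vendor"
Leaf count: 13

13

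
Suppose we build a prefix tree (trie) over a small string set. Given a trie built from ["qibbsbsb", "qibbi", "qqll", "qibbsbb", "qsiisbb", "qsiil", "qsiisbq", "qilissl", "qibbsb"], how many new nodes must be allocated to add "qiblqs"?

3

Walking "qiblqs" from the root, the first 3 characters ("qib") follow existing edges; "l" is the first miss.
So 6 − 3 = 3 new nodes.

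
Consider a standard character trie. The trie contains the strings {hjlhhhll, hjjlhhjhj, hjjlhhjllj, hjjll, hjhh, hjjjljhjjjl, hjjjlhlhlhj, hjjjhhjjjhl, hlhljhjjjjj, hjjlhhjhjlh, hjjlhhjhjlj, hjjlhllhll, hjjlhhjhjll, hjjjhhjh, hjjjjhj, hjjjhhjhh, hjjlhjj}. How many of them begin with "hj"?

16

Filter for entries beginning with "hj":
Words under "hj": hjhh, hjjjhhjh, hjjjhhjhh, hjjjhhjjjhl, hjjjjhj, hjjjlhlhlhj, hjjjljhjjjl, hjjlhhjhj, hjjlhhjhjlh, hjjlhhjhjlj, hjjlhhjhjll, hjjlhhjllj, hjjlhjj, hjjlhllhll, hjjll, hjlhhhll
Count: 16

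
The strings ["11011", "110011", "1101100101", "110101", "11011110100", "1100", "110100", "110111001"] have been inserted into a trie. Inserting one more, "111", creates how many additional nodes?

Walking "111" from the root, the first 2 characters ("11") follow existing edges; "1" is the first miss.
Each of the 1 remaining characters creates one node.

1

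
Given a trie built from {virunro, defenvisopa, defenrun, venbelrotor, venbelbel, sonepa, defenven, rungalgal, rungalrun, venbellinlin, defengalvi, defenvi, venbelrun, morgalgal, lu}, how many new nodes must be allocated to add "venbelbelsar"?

"venbelbel" is already a path in the trie; the remaining "sar" must be added.
So 12 − 9 = 3 new nodes.

3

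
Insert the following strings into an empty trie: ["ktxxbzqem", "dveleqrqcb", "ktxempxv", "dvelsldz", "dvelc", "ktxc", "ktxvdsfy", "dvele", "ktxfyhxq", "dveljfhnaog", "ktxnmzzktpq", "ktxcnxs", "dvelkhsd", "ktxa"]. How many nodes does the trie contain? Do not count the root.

63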